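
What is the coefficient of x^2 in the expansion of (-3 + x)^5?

-270

The general term is C(5,j)·(-3)^j·(x)^(5-j); the x^2 term has j = 3.
C(5,3) = 10.
Coefficient = C(5,3) · (-3)^3 = 10 · (-27) = -270.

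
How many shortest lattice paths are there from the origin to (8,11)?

Each path is a sequence of 19 steps with 8 rights: C(19,8) = 75582.

75582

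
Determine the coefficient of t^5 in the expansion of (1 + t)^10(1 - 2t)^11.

648

Coefficient of t^5 = Σ_{j} C(10,j)·1^j·C(11,5-j)·(-2)^(5-j) for j from 0 to 5.
= (-14784) + 52800 + (-59400) + 26400 + (-4620) + 252 = 648.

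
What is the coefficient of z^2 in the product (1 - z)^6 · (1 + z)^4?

Coefficient of z^2 = Σ_{j} C(6,j)·(-1)^j·C(4,2-j)·1^(2-j) for j from 0 to 2.
= 6 + (-24) + 15 = -3.

-3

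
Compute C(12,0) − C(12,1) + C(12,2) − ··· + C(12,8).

The partial alternating sum Σ_{k=0}^{8} (−1)^k C(12,k) = (−1)^8 C(11,8) = 165.

165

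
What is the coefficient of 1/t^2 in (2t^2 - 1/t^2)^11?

General term: C(11,j)·(2t^2)^j·(-1/t^2)^(11-j), with t-exponent 2j − 2(11−j) = 4j − 22.
Set 4j − 22 = -2: j = 5.
C(11,5) = 462; 2^5 = 32; (-1)^6 = 1.
Coefficient = 462 · 32 · 1 = 14784.

14784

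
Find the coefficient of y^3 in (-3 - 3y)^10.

7085880

The general term is C(10,j)·(-3)^j·(-3y)^(10-j); the y^3 term has j = 7.
C(10,7) = 120.
Coefficient = C(10,7) · (-3)^7 · (-3)^3 = 120 · (-2187) · (-27) = 7085880.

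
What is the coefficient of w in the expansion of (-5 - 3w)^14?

51269531250

The general term is C(14,j)·(-5)^j·(-3w)^(14-j); the w^1 term has j = 13.
C(14,13) = 14.
Coefficient = C(14,13) · (-5)^13 · (-3)^1 = 14 · (-1220703125) · (-3) = 51269531250.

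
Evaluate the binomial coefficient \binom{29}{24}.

118755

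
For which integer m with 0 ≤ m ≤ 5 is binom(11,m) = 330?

4

C(11,m) increases on 0 ≤ m ≤ 5. C(11,3) = 165 and C(11,4) = 330, so m = 4.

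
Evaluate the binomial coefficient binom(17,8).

C(17,8) = (17·16·15·14·13·12·11·10) / 8! = 980179200 / 40320 = 24310.

24310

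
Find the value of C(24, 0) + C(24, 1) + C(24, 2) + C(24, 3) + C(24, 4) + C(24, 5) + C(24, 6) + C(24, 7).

536155

1 + 24 + 276 + 2024 + 10626 + 42504 + 134596 + 346104 = 536155.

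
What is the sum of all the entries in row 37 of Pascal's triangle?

137438953472

Setting x = 1 in (1+x)^37 gives Σ C(37,r) = 2^37 = 137438953472.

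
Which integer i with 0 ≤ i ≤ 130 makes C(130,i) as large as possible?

65

C(130,i) is maximized at i = 130/2 = 65.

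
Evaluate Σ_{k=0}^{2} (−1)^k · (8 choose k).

21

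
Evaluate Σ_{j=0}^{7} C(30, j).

1 + 30 + 435 + 4060 + 27405 + 142506 + 593775 + 2035800 = 2804012.

2804012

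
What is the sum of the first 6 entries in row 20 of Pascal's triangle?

1 + 20 + 190 + 1140 + 4845 + 15504 = 21700.

21700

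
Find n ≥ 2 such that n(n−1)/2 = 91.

14

n(n−1)/2 = 91 ⇒ n(n−1) = 182. Since 14·13 = 182, n = 14.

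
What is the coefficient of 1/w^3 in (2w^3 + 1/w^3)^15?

General term: C(15,j)·(2w^3)^j·(1/w^3)^(15-j), with w-exponent 3j − 3(15−j) = 6j − 45.
Set 6j − 45 = -3: j = 7.
C(15,7) = 6435; 2^7 = 128; 1^8 = 1.
Coefficient = 6435 · 128 · 1 = 823680.

823680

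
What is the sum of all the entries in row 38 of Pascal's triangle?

Setting x = 1 in (1+x)^38 gives Σ C(38,i) = 2^38 = 274877906944.

274877906944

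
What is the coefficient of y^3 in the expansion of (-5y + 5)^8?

-21875000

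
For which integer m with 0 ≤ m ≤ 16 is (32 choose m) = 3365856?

7

C(32,m) increases on 0 ≤ m ≤ 16. C(32,6) = 906192 and C(32,7) = 3365856, so m = 7.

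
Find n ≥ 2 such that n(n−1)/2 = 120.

n(n−1)/2 = 120 ⇒ n(n−1) = 240. Since 16·15 = 240, n = 16.

16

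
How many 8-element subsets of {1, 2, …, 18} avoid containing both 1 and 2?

35750

All 8-subsets: C(18,8) = 43758. Those containing both fixed elements: C(16,6) = 8008.
43758 − 8008 = 35750.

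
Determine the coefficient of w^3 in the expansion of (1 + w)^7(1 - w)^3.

Coefficient of w^3 = Σ_{j} C(7,j)·1^j·C(3,3-j)·(-1)^(3-j) for j from 0 to 3.
= (-1) + 21 + (-63) + 35 = -8.

-8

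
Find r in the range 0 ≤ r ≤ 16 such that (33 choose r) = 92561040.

C(33,r) increases on 0 ≤ r ≤ 16. C(33,9) = 38567100 and C(33,10) = 92561040, so r = 10.

10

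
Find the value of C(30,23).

2035800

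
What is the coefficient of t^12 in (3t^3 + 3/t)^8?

367416

General term: C(8,j)·(3t^3)^j·(3/t)^(8-j), with t-exponent 3j − 1(8−j) = 4j − 8.
Set 4j − 8 = 12: j = 5.
C(8,5) = 56; 3^5 = 243; 3^3 = 27.
Coefficient = 56 · 243 · 27 = 367416.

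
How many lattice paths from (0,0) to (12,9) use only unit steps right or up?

Each path is a sequence of 21 steps with 12 rights: C(21,12) = 293930.

293930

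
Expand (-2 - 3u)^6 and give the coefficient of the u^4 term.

4860

The general term is C(6,j)·(-2)^j·(-3u)^(6-j); the u^4 term has j = 2.
C(6,2) = 15.
Coefficient = C(6,2) · (-2)^2 · (-3)^4 = 15 · 4 · 81 = 4860.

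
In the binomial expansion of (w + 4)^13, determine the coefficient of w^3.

The general term is C(13,j)·(w)^j·(4)^(13-j); the w^3 term has j = 3.
C(13,3) = 286.
Coefficient = C(13,3) · 4^10 = 286 · 1048576 = 299892736.

299892736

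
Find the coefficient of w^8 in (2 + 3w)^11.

8660520

The general term is C(11,j)·(2)^j·(3w)^(11-j); the w^8 term has j = 3.
C(11,3) = 165.
Coefficient = C(11,3) · 2^3 · 3^8 = 165 · 8 · 6561 = 8660520.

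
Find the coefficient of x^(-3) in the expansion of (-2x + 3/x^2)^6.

-4320

General term: C(6,j)·(-2x)^j·(3/x^2)^(6-j), with x-exponent 1j − 2(6−j) = 3j − 12.
Set 3j − 12 = -3: j = 3.
C(6,3) = 20; (-2)^3 = -8; 3^3 = 27.
Coefficient = 20 · (-8) · 27 = -4320.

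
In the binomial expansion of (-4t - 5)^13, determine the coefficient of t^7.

-439296000000

The general term is C(13,j)·(-4t)^j·(-5)^(13-j); the t^7 term has j = 7.
C(13,7) = 1716.
Coefficient = C(13,7) · (-4)^7 · (-5)^6 = 1716 · (-16384) · 15625 = -439296000000.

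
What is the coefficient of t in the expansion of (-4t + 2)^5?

The general term is C(5,j)·(-4t)^j·(2)^(5-j); the t^1 term has j = 1.
C(5,1) = 5.
Coefficient = C(5,1) · (-4)^1 · 2^4 = 5 · (-4) · 16 = -320.

-320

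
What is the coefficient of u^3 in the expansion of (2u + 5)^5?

The general term is C(5,j)·(2u)^j·(5)^(5-j); the u^3 term has j = 3.
C(5,3) = 10.
Coefficient = C(5,3) · 2^3 · 5^2 = 10 · 8 · 25 = 2000.

2000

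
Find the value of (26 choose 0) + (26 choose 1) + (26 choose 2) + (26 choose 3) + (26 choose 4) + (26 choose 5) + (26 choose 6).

1 + 26 + 325 + 2600 + 14950 + 65780 + 230230 = 313912.

313912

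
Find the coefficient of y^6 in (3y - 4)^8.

The general term is C(8,j)·(3y)^j·(-4)^(8-j); the y^6 term has j = 6.
C(8,6) = 28.
Coefficient = C(8,6) · 3^6 · (-4)^2 = 28 · 729 · 16 = 326592.

326592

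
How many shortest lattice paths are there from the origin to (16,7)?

245157

Each path is a sequence of 23 steps with 16 rights: C(23,16) = 245157.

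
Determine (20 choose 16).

4845

C(20,16) = C(20,4) by symmetry.
C(20,4) = (20·19·18·17) / 4! = 116280 / 24 = 4845.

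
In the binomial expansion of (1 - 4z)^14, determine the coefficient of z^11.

-1526726656

The general term is C(14,j)·(1)^j·(-4z)^(14-j); the z^11 term has j = 3.
C(14,3) = 364.
Coefficient = C(14,3) · (-4)^11 = 364 · (-4194304) = -1526726656.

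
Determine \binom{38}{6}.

2760681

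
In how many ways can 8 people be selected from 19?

75582

This is C(19,8) = 75582.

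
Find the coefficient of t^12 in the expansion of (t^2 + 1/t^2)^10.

General term: C(10,j)·(t^2)^j·(1/t^2)^(10-j), with t-exponent 2j − 2(10−j) = 4j − 20.
Set 4j − 20 = 12: j = 8.
C(10,8) = 45; 1^8 = 1; 1^2 = 1.
Coefficient = 45 · 1 · 1 = 45.

45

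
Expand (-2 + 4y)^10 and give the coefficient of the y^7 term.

The general term is C(10,j)·(-2)^j·(4y)^(10-j); the y^7 term has j = 3.
C(10,3) = 120.
Coefficient = C(10,3) · (-2)^3 · 4^7 = 120 · (-8) · 16384 = -15728640.

-15728640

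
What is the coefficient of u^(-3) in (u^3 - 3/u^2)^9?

General term: C(9,j)·(u^3)^j·(-3/u^2)^(9-j), with u-exponent 3j − 2(9−j) = 5j − 18.
Set 5j − 18 = -3: j = 3.
C(9,3) = 84; 1^3 = 1; (-3)^6 = 729.
Coefficient = 84 · 1 · 729 = 61236.

61236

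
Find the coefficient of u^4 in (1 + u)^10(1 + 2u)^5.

4090

Coefficient of u^4 = Σ_{j} C(10,j)·1^j·C(5,4-j)·2^(4-j) for j from 0 to 4.
= 80 + 800 + 1800 + 1200 + 210 = 4090.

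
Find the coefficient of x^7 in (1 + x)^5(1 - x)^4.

Coefficient of x^7 = Σ_{j} C(5,j)·1^j·C(4,7-j)·(-1)^(7-j) for j from 3 to 5.
= 10 + (-20) + 6 = -4.

-4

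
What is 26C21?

C(26,21) = C(26,5) by symmetry.
C(26,5) = (26·25·24·23·22) / 5! = 7893600 / 120 = 65780.

65780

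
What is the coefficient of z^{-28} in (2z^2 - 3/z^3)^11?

General term: C(11,j)·(2z^2)^j·(-3/z^3)^(11-j), with z-exponent 2j − 3(11−j) = 5j − 33.
Set 5j − 33 = -28: j = 1.
C(11,1) = 11; 2^1 = 2; (-3)^10 = 59049.
Coefficient = 11 · 2 · 59049 = 1299078.

1299078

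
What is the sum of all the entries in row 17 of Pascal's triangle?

131072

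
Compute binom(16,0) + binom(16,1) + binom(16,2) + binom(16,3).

1 + 16 + 120 + 560 = 697.

697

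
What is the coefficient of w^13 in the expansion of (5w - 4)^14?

-68359375000

The general term is C(14,j)·(5w)^j·(-4)^(14-j); the w^13 term has j = 13.
C(14,13) = 14.
Coefficient = C(14,13) · 5^13 · (-4)^1 = 14 · 1220703125 · (-4) = -68359375000.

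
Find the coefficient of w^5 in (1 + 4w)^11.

473088

The general term is C(11,j)·(1)^j·(4w)^(11-j); the w^5 term has j = 6.
C(11,6) = 462.
Coefficient = C(11,6) · 4^5 = 462 · 1024 = 473088.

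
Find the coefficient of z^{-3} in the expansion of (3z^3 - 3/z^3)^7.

76545

General term: C(7,j)·(3z^3)^j·(-3/z^3)^(7-j), with z-exponent 3j − 3(7−j) = 6j − 21.
Set 6j − 21 = -3: j = 3.
C(7,3) = 35; 3^3 = 27; (-3)^4 = 81.
Coefficient = 35 · 27 · 81 = 76545.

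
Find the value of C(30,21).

14307150

C(30,21) = C(30,9) by symmetry.
C(30,9) = (30·29·28·27·26·25·24·23·22) / 9! = 5191778592000 / 362880 = 14307150.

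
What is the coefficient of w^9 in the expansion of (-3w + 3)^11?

-9743085

The general term is C(11,j)·(-3w)^j·(3)^(11-j); the w^9 term has j = 9.
C(11,9) = 55.
Coefficient = C(11,9) · (-3)^9 · 3^2 = 55 · (-19683) · 9 = -9743085.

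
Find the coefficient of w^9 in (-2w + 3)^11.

The general term is C(11,j)·(-2w)^j·(3)^(11-j); the w^9 term has j = 9.
C(11,9) = 55.
Coefficient = C(11,9) · (-2)^9 · 3^2 = 55 · (-512) · 9 = -253440.

-253440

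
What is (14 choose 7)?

C(14,7) = (14·13·12·11·10·9·8) / 7! = 17297280 / 5040 = 3432.

3432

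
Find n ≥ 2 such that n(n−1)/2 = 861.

n(n−1)/2 = 861 ⇒ n(n−1) = 1722. Since 42·41 = 1722, n = 42.

42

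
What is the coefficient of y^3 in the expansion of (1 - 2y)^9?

The general term is C(9,j)·(1)^j·(-2y)^(9-j); the y^3 term has j = 6.
C(9,6) = 84.
Coefficient = C(9,6) · (-2)^3 = 84 · (-8) = -672.

-672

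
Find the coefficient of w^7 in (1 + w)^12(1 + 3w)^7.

1661580

Coefficient of w^7 = Σ_{j} C(12,j)·1^j·C(7,7-j)·3^(7-j) for j from 0 to 7.
= 2187 + 61236 + 336798 + 623700 + 467775 + 149688 + 19404 + 792 = 1661580.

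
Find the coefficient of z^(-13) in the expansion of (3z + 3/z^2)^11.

General term: C(11,j)·(3z)^j·(3/z^2)^(11-j), with z-exponent 1j − 2(11−j) = 3j − 22.
Set 3j − 22 = -13: j = 3.
C(11,3) = 165; 3^3 = 27; 3^8 = 6561.
Coefficient = 165 · 27 · 6561 = 29229255.

29229255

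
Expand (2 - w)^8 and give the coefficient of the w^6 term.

The general term is C(8,j)·(2)^j·(-w)^(8-j); the w^6 term has j = 2.
C(8,2) = 28.
Coefficient = C(8,2) · 2^2 = 28 · 4 = 112.

112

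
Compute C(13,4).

715

C(13,4) = (13·12·11·10) / 4! = 17160 / 24 = 715.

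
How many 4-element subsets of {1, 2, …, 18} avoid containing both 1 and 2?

2940

All 4-subsets: C(18,4) = 3060. Those containing both fixed elements: C(16,2) = 120.
3060 − 120 = 2940.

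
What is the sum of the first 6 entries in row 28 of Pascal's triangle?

122438

1 + 28 + 378 + 3276 + 20475 + 98280 = 122438.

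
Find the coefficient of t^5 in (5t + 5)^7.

The general term is C(7,j)·(5t)^j·(5)^(7-j); the t^5 term has j = 5.
C(7,5) = 21.
Coefficient = C(7,5) · 5^5 · 5^2 = 21 · 3125 · 25 = 1640625.

1640625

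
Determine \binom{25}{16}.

2042975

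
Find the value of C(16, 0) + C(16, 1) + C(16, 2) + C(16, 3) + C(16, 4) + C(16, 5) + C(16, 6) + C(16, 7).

1 + 16 + 120 + 560 + 1820 + 4368 + 8008 + 11440 = 26333.

26333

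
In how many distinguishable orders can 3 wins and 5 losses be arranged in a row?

56

Choose positions for the wins: C(8,3) = 56.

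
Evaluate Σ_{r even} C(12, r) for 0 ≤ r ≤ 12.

Even-r terms of row 12 sum to 2^11 = 2048.

2048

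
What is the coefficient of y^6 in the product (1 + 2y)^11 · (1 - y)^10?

1794

Coefficient of y^6 = Σ_{j} C(11,j)·2^j·C(10,6-j)·(-1)^(6-j) for j from 0 to 6.
= 210 + (-5544) + 46200 + (-158400) + 237600 + (-147840) + 29568 = 1794.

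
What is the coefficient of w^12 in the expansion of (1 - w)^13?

The general term is C(13,j)·(1)^j·(-w)^(13-j); the w^12 term has j = 1.
C(13,1) = 13.
Coefficient = C(13,1) = 13.

13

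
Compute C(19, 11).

75582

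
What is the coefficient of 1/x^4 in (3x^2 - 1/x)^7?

General term: C(7,j)·(3x^2)^j·(-1/x)^(7-j), with x-exponent 2j − 1(7−j) = 3j − 7.
Set 3j − 7 = -4: j = 1.
C(7,1) = 7; 3^1 = 3; (-1)^6 = 1.
Coefficient = 7 · 3 · 1 = 21.

21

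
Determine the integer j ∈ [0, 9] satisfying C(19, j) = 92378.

9

C(19,j) increases on 0 ≤ j ≤ 9. C(19,8) = 75582 and C(19,9) = 92378, so j = 9.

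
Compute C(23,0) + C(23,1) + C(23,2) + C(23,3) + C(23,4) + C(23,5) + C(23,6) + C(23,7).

390656

1 + 23 + 253 + 1771 + 8855 + 33649 + 100947 + 245157 = 390656.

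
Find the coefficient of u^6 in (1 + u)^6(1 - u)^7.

-20

Coefficient of u^6 = Σ_{j} C(6,j)·1^j·C(7,6-j)·(-1)^(6-j) for j from 0 to 6.
= 7 + (-126) + 525 + (-700) + 315 + (-42) + 1 = -20.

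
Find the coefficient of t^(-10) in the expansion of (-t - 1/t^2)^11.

-330

General term: C(11,j)·(-t)^j·(-1/t^2)^(11-j), with t-exponent 1j − 2(11−j) = 3j − 22.
Set 3j − 22 = -10: j = 4.
C(11,4) = 330; (-1)^4 = 1; (-1)^7 = -1.
Coefficient = 330 · 1 · (-1) = -330.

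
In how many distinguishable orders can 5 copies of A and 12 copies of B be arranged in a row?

Choose positions for the A's: C(17,5) = 6188.

6188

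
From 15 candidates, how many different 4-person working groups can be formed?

This is C(15,4) = 1365.

1365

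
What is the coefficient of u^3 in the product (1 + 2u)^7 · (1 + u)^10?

1870

Coefficient of u^3 = Σ_{j} C(7,j)·2^j·C(10,3-j)·1^(3-j) for j from 0 to 3.
= 120 + 630 + 840 + 280 = 1870.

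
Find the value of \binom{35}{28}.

6724520

C(35,28) = C(35,7) by symmetry.
C(35,7) = (35·34·33·32·31·30·29) / 7! = 33891580800 / 5040 = 6724520.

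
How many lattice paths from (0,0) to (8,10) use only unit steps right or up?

43758

Each path is a sequence of 18 steps with 8 rights: C(18,8) = 43758.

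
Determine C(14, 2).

91

C(14,2) = (14·13) / 2! = 182 / 2 = 91.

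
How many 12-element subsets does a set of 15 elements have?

455

C(15,12) = C(15,3) by symmetry.
C(15,3) = (15·14·13) / 3! = 2730 / 6 = 455.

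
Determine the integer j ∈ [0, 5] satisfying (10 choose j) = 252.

5

C(10,j) increases on 0 ≤ j ≤ 5. C(10,4) = 210 and C(10,5) = 252, so j = 5.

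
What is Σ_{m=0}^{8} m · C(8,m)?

Since m·C(8,m) = 8·C(7,m−1), the sum is 8·2^7 = 8·128 = 1024.

1024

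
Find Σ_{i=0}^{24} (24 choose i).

16777216

Setting x = 1 in (1+x)^24 gives Σ C(24,i) = 2^24 = 16777216.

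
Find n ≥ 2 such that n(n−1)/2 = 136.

n(n−1)/2 = 136 ⇒ n(n−1) = 272. Since 17·16 = 272, n = 17.

17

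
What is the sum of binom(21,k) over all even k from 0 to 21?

1048576

Even-k terms of row 21 sum to 2^20 = 1048576.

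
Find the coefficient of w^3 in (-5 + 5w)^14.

The general term is C(14,j)·(-5)^j·(5w)^(14-j); the w^3 term has j = 11.
C(14,11) = 364.
Coefficient = C(14,11) · (-5)^11 · 5^3 = 364 · (-48828125) · 125 = -2221679687500.

-2221679687500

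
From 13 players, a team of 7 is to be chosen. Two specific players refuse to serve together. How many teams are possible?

1254

All 7-subsets: C(13,7) = 1716. Those containing both fixed elements: C(11,5) = 462.
1716 − 462 = 1254.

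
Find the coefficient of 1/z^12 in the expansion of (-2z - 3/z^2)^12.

General term: C(12,j)·(-2z)^j·(-3/z^2)^(12-j), with z-exponent 1j − 2(12−j) = 3j − 24.
Set 3j − 24 = -12: j = 4.
C(12,4) = 495; (-2)^4 = 16; (-3)^8 = 6561.
Coefficient = 495 · 16 · 6561 = 51963120.

51963120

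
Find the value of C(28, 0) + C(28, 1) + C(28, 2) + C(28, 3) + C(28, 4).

1 + 28 + 378 + 3276 + 20475 = 24158.

24158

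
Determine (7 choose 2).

21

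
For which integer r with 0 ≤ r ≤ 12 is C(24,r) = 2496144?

11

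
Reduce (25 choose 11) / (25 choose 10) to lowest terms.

C(n,k+1)/C(n,k) = (n−k)/(k+1) = (25−10)/(10+1) = 15/11.

15/11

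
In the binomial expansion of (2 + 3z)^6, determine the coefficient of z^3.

The general term is C(6,j)·(2)^j·(3z)^(6-j); the z^3 term has j = 3.
C(6,3) = 20.
Coefficient = C(6,3) · 2^3 · 3^3 = 20 · 8 · 27 = 4320.

4320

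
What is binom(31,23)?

C(31,23) = C(31,8) by symmetry.
C(31,8) = (31·30·29·28·27·26·25·24) / 8! = 318073392000 / 40320 = 7888725.

7888725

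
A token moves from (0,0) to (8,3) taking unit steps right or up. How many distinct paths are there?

165

Each path is a sequence of 11 steps with 8 rights: C(11,8) = 165.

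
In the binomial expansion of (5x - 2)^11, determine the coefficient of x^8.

The general term is C(11,j)·(5x)^j·(-2)^(11-j); the x^8 term has j = 8.
C(11,8) = 165.
Coefficient = C(11,8) · 5^8 · (-2)^3 = 165 · 390625 · (-8) = -515625000.

-515625000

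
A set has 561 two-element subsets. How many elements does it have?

n(n−1)/2 = 561 ⇒ n(n−1) = 1122. Since 34·33 = 1122, n = 34.

34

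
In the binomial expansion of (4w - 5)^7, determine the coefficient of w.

437500

The general term is C(7,j)·(4w)^j·(-5)^(7-j); the w^1 term has j = 1.
C(7,1) = 7.
Coefficient = C(7,1) · 4^1 · (-5)^6 = 7 · 4 · 15625 = 437500.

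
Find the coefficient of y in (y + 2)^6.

192

The general term is C(6,j)·(y)^j·(2)^(6-j); the y^1 term has j = 1.
C(6,1) = 6.
Coefficient = C(6,1) · 2^5 = 6 · 32 = 192.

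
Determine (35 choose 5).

324632

C(35,5) = (35·34·33·32·31) / 5! = 38955840 / 120 = 324632.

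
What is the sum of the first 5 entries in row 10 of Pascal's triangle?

386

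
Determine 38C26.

C(38,26) = C(38,12) by symmetry.
C(38,12) = (38·37·36·35·34·33·32·31·30·29·28·27) / 12! = 1296884927852236800 / 479001600 = 2707475148.

2707475148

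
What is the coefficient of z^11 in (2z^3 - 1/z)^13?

General term: C(13,j)·(2z^3)^j·(-1/z)^(13-j), with z-exponent 3j − 1(13−j) = 4j − 13.
Set 4j − 13 = 11: j = 6.
C(13,6) = 1716; 2^6 = 64; (-1)^7 = -1.
Coefficient = 1716 · 64 · (-1) = -109824.

-109824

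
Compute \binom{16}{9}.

C(16,9) = C(16,7) by symmetry.
C(16,7) = (16·15·14·13·12·11·10) / 7! = 57657600 / 5040 = 11440.

11440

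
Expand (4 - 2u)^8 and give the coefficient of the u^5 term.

The general term is C(8,j)·(4)^j·(-2u)^(8-j); the u^5 term has j = 3.
C(8,3) = 56.
Coefficient = C(8,3) · 4^3 · (-2)^5 = 56 · 64 · (-32) = -114688.

-114688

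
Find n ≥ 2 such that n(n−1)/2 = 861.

42

n(n−1)/2 = 861 ⇒ n(n−1) = 1722. Since 42·41 = 1722, n = 42.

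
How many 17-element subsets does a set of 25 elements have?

C(25,17) = C(25,8) by symmetry.
C(25,8) = (25·24·23·22·21·20·19·18) / 8! = 43609104000 / 40320 = 1081575.

1081575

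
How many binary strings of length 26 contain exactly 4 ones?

14950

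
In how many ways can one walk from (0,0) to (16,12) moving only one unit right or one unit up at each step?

Each path is a sequence of 28 steps with 16 rights: C(28,16) = 30421755.

30421755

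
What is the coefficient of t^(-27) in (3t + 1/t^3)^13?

7722

General term: C(13,j)·(3t)^j·(1/t^3)^(13-j), with t-exponent 1j − 3(13−j) = 4j − 39.
Set 4j − 39 = -27: j = 3.
C(13,3) = 286; 3^3 = 27; 1^10 = 1.
Coefficient = 286 · 27 · 1 = 7722.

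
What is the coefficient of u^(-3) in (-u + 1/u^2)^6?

General term: C(6,j)·(-u)^j·(1/u^2)^(6-j), with u-exponent 1j − 2(6−j) = 3j − 12.
Set 3j − 12 = -3: j = 3.
C(6,3) = 20; (-1)^3 = -1; 1^3 = 1.
Coefficient = 20 · (-1) · 1 = -20.

-20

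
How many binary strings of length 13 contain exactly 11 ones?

78

Choose the 11 positions: C(13,11) = 78.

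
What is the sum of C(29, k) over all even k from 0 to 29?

268435456

Half of (1+1)^29 + (1−1)^29 gives the even-index sum: 2^28 = 268435456.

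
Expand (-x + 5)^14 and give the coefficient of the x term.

-17089843750

The general term is C(14,j)·(-x)^j·(5)^(14-j); the x^1 term has j = 1.
C(14,1) = 14.
Coefficient = C(14,1) · (-1)^1 · 5^13 = 14 · (-1) · 1220703125 = -17089843750.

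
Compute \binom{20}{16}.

C(20,16) = C(20,4) by symmetry.
C(20,4) = (20·19·18·17) / 4! = 116280 / 24 = 4845.

4845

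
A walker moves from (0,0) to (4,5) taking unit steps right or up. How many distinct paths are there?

Each path is a sequence of 9 steps with 4 rights: C(9,4) = 126.

126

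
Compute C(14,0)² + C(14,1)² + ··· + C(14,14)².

Σ C(14,j)² is the coefficient of x^14 in (1+x)^14(1+x)^14 = (1+x)^28, i.e. C(28,14) = 40116600.

40116600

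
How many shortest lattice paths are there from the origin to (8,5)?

Each path is a sequence of 13 steps with 8 rights: C(13,8) = 1287.

1287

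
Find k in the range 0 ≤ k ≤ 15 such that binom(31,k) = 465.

2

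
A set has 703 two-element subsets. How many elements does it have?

n(n−1)/2 = 703 ⇒ n(n−1) = 1406. Since 38·37 = 1406, n = 38.

38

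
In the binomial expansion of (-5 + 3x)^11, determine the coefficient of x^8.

-135320625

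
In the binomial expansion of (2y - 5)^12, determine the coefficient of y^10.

1689600

The general term is C(12,j)·(2y)^j·(-5)^(12-j); the y^10 term has j = 10.
C(12,10) = 66.
Coefficient = C(12,10) · 2^10 · (-5)^2 = 66 · 1024 · 25 = 1689600.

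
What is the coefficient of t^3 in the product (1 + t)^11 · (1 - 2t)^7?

Coefficient of t^3 = Σ_{j} C(11,j)·1^j·C(7,3-j)·(-2)^(3-j) for j from 0 to 3.
= (-280) + 924 + (-770) + 165 = 39.

39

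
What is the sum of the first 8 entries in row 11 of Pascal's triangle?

1 + 11 + 55 + 165 + 330 + 462 + 462 + 330 = 1816.

1816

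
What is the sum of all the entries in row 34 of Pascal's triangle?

The entries of row 34 sum to 2^34 = 17179869184.

17179869184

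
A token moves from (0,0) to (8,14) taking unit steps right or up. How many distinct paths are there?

319770

Each path is a sequence of 22 steps with 8 rights: C(22,8) = 319770.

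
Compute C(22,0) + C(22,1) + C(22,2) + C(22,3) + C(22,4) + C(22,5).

1 + 22 + 231 + 1540 + 7315 + 26334 = 35443.

35443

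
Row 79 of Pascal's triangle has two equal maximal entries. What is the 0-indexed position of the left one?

For odd n = 79, C(79,k) peaks at k = (n−1)/2 and (n+1)/2; the lower is 39.

39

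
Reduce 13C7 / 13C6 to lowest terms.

C(n,k+1)/C(n,k) = (n−k)/(k+1) = (13−6)/(6+1) = 7/7 = 1.

1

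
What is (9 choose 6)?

C(9,6) = C(9,3) by symmetry.
C(9,3) = (9·8·7) / 3! = 504 / 6 = 84.

84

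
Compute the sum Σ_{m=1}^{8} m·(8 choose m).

Since m·C(8,m) = 8·C(7,m−1), the sum is 8·2^7 = 8·128 = 1024.

1024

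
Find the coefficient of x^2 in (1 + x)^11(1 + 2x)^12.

583

Coefficient of x^2 = Σ_{j} C(11,j)·1^j·C(12,2-j)·2^(2-j) for j from 0 to 2.
= 264 + 264 + 55 = 583.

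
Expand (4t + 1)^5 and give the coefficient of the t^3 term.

The general term is C(5,j)·(4t)^j·(1)^(5-j); the t^3 term has j = 3.
C(5,3) = 10.
Coefficient = C(5,3) · 4^3 = 10 · 64 = 640.

640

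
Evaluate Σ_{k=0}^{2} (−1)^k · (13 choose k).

66

The partial alternating sum Σ_{k=0}^{2} (−1)^k C(13,k) = (−1)^2 C(12,2) = 66.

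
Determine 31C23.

C(31,23) = C(31,8) by symmetry.
C(31,8) = (31·30·29·28·27·26·25·24) / 8! = 318073392000 / 40320 = 7888725.

7888725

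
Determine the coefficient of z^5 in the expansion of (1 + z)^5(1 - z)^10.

Coefficient of z^5 = Σ_{j} C(5,j)·1^j·C(10,5-j)·(-1)^(5-j) for j from 0 to 5.
= (-252) + 1050 + (-1200) + 450 + (-50) + 1 = -1.

-1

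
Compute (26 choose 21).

C(26,21) = C(26,5) by symmetry.
C(26,5) = (26·25·24·23·22) / 5! = 7893600 / 120 = 65780.

65780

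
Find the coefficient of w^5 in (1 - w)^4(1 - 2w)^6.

Coefficient of w^5 = Σ_{j} C(4,j)·(-1)^j·C(6,5-j)·(-2)^(5-j) for j from 0 to 4.
= (-192) + (-960) + (-960) + (-240) + (-12) = -2364.

-2364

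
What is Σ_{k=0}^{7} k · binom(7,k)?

Differentiating (1+x)^7 and setting x=1: Σ k·C(7,k) = 7·2^6 = 448.

448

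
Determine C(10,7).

C(10,7) = C(10,3) by symmetry.
C(10,3) = (10·9·8) / 3! = 720 / 6 = 120.

120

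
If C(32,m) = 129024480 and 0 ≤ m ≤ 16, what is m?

11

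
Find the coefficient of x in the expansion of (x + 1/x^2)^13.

715

General term: C(13,j)·(x)^j·(1/x^2)^(13-j), with x-exponent 1j − 2(13−j) = 3j − 26.
Set 3j − 26 = 1: j = 9.
C(13,9) = 715; 1^9 = 1; 1^4 = 1.
Coefficient = 715 · 1 · 1 = 715.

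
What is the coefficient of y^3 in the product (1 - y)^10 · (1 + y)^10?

0

Coefficient of y^3 = Σ_{j} C(10,j)·(-1)^j·C(10,3-j)·1^(3-j) for j from 0 to 3.
= 120 + (-450) + 450 + (-120) = 0.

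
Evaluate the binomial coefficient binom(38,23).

15471286560

C(38,23) = C(38,15) by symmetry.
C(38,15) = (38·37·36·35·34·33·32·31·30·29·28·27·26·25·24) / 15! = 20231404874494894080000 / 1307674368000 = 15471286560.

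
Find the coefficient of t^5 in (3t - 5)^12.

-15035625000

The general term is C(12,j)·(3t)^j·(-5)^(12-j); the t^5 term has j = 5.
C(12,5) = 792.
Coefficient = C(12,5) · 3^5 · (-5)^7 = 792 · 243 · (-78125) = -15035625000.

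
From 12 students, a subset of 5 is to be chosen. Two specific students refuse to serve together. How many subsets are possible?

All 5-subsets: C(12,5) = 792. Those containing both fixed elements: C(10,3) = 120.
792 − 120 = 672.

672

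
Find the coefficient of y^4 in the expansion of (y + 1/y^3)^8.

General term: C(8,j)·(y)^j·(1/y^3)^(8-j), with y-exponent 1j − 3(8−j) = 4j − 24.
Set 4j − 24 = 4: j = 7.
C(8,7) = 8; 1^7 = 1; 1^1 = 1.
Coefficient = 8 · 1 · 1 = 8.

8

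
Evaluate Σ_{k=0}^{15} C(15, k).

32768

Setting x = 1 in (1+x)^15 gives Σ C(15,k) = 2^15 = 32768.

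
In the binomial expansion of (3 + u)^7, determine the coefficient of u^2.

5103

The general term is C(7,j)·(3)^j·(u)^(7-j); the u^2 term has j = 5.
C(7,5) = 21.
Coefficient = C(7,5) · 3^5 = 21 · 243 = 5103.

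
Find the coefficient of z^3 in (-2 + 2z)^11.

337920

The general term is C(11,j)·(-2)^j·(2z)^(11-j); the z^3 term has j = 8.
C(11,8) = 165.
Coefficient = C(11,8) · (-2)^8 · 2^3 = 165 · 256 · 8 = 337920.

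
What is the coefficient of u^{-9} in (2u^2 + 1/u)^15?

General term: C(15,j)·(2u^2)^j·(1/u)^(15-j), with u-exponent 2j − 1(15−j) = 3j − 15.
Set 3j − 15 = -9: j = 2.
C(15,2) = 105; 2^2 = 4; 1^13 = 1.
Coefficient = 105 · 4 · 1 = 420.

420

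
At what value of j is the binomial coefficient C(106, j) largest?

53

C(106,j) is maximized at j = 106/2 = 53.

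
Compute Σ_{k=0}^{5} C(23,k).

44552

1 + 23 + 253 + 1771 + 8855 + 33649 = 44552.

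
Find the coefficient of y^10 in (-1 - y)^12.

The general term is C(12,j)·(-1)^j·(-y)^(12-j); the y^10 term has j = 2.
C(12,2) = 66.
Coefficient = C(12,2) = 66.

66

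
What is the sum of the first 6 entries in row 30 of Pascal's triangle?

174437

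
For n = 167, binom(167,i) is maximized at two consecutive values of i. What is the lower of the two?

83

For odd n = 167, C(167,i) peaks at i = (n−1)/2 and (n+1)/2; the lower is 83.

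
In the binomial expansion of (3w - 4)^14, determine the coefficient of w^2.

13740539904

The general term is C(14,j)·(3w)^j·(-4)^(14-j); the w^2 term has j = 2.
C(14,2) = 91.
Coefficient = C(14,2) · 3^2 · (-4)^12 = 91 · 9 · 16777216 = 13740539904.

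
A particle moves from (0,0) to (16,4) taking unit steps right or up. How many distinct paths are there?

4845

Each path is a sequence of 20 steps with 16 rights: C(20,16) = 4845.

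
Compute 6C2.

15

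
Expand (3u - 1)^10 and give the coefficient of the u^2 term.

405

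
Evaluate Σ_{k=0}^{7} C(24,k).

536155

1 + 24 + 276 + 2024 + 10626 + 42504 + 134596 + 346104 = 536155.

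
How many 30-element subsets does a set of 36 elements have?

1947792

C(36,30) = C(36,6) by symmetry.
C(36,6) = (36·35·34·33·32·31) / 6! = 1402410240 / 720 = 1947792.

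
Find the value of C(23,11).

1352078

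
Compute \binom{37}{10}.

C(37,10) = (37·36·35·34·33·32·31·30·29·28) / 10! = 1264020397516800 / 3628800 = 348330136.

348330136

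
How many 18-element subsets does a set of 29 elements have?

C(29,18) = C(29,11) by symmetry.
C(29,11) = (29·28·27·26·25·24·23·22·21·20·19) / 11! = 1381013105472000 / 39916800 = 34597290.

34597290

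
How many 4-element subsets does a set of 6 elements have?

C(6,4) = C(6,2) by symmetry.
C(6,2) = (6·5) / 2! = 30 / 2 = 15.

15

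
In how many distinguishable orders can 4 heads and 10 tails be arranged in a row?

Choose positions for the heads: C(14,4) = 1001.

1001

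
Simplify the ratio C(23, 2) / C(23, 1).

11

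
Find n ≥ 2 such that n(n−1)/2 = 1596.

57

n(n−1)/2 = 1596 ⇒ n(n−1) = 3192. Since 57·56 = 3192, n = 57.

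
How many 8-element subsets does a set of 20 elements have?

125970

C(20,8) = (20·19·18·17·16·15·14·13) / 8! = 5079110400 / 40320 = 125970.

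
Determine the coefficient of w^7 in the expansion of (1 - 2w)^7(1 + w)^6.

-30

Coefficient of w^7 = Σ_{j} C(7,j)·(-2)^j·C(6,7-j)·1^(7-j) for j from 1 to 7.
= (-14) + 504 + (-4200) + 11200 + (-10080) + 2688 + (-128) = -30.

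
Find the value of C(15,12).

C(15,12) = C(15,3) by symmetry.
C(15,3) = (15·14·13) / 3! = 2730 / 6 = 455.

455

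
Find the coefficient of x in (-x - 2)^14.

114688

The general term is C(14,j)·(-x)^j·(-2)^(14-j); the x^1 term has j = 1.
C(14,1) = 14.
Coefficient = C(14,1) · (-1)^1 · (-2)^13 = 14 · (-1) · (-8192) = 114688.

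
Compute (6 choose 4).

15

C(6,4) = C(6,2) by symmetry.
C(6,2) = (6·5) / 2! = 30 / 2 = 15.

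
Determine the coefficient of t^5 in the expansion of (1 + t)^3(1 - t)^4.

-3

Coefficient of t^5 = Σ_{j} C(3,j)·1^j·C(4,5-j)·(-1)^(5-j) for j from 1 to 3.
= 3 + (-12) + 6 = -3.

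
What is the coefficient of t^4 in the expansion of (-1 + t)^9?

-126

The general term is C(9,j)·(-1)^j·(t)^(9-j); the t^4 term has j = 5.
C(9,5) = 126.
Coefficient = C(9,5) · (-1)^5 = 126 · (-1) = -126.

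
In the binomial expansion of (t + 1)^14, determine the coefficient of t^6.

The general term is C(14,j)·(t)^j·(1)^(14-j); the t^6 term has j = 6.
C(14,6) = 3003.
Coefficient = C(14,6) = 3003.

3003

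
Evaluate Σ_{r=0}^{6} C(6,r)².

924

By Vandermonde's identity, Σ C(6,r)² = C(12,6) = 924.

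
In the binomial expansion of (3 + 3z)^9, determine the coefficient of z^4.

2480058

The general term is C(9,j)·(3)^j·(3z)^(9-j); the z^4 term has j = 5.
C(9,5) = 126.
Coefficient = C(9,5) · 3^5 · 3^4 = 126 · 243 · 81 = 2480058.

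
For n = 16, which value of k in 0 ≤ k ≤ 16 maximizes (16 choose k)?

8

C(16,k) is maximized at k = 16/2 = 8.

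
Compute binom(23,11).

C(23,11) = (23·22·21·20·19·18·17·16·15·14·13) / 11! = 53970627110400 / 39916800 = 1352078.

1352078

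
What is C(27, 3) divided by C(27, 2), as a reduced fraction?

25/3

C(n,k+1)/C(n,k) = (n−k)/(k+1) = (27−2)/(2+1) = 25/3.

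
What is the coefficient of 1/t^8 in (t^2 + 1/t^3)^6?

15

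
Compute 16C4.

C(16,4) = (16·15·14·13) / 4! = 43680 / 24 = 1820.

1820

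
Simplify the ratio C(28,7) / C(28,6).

C(n,k+1)/C(n,k) = (n−k)/(k+1) = (28−6)/(6+1) = 22/7.

22/7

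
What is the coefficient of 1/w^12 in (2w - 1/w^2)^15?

General term: C(15,j)·(2w)^j·(-1/w^2)^(15-j), with w-exponent 1j − 2(15−j) = 3j − 30.
Set 3j − 30 = -12: j = 6.
C(15,6) = 5005; 2^6 = 64; (-1)^9 = -1.
Coefficient = 5005 · 64 · (-1) = -320320.

-320320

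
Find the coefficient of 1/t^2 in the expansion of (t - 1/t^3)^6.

General term: C(6,j)·(t)^j·(-1/t^3)^(6-j), with t-exponent 1j − 3(6−j) = 4j − 18.
Set 4j − 18 = -2: j = 4.
C(6,4) = 15; 1^4 = 1; (-1)^2 = 1.
Coefficient = 15 · 1 · 1 = 15.

15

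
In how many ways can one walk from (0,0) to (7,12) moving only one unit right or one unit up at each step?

50388

Each path is a sequence of 19 steps with 7 rights: C(19,7) = 50388.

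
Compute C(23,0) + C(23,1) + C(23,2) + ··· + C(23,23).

8388608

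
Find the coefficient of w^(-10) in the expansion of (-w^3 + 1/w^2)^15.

General term: C(15,j)·(-w^3)^j·(1/w^2)^(15-j), with w-exponent 3j − 2(15−j) = 5j − 30.
Set 5j − 30 = -10: j = 4.
C(15,4) = 1365; (-1)^4 = 1; 1^11 = 1.
Coefficient = 1365 · 1 · 1 = 1365.

1365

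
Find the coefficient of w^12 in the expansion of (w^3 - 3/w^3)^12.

General term: C(12,j)·(w^3)^j·(-3/w^3)^(12-j), with w-exponent 3j − 3(12−j) = 6j − 36.
Set 6j − 36 = 12: j = 8.
C(12,8) = 495; 1^8 = 1; (-3)^4 = 81.
Coefficient = 495 · 1 · 81 = 40095.

40095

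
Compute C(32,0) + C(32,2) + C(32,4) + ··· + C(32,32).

Half of (1+1)^32 + (1−1)^32 gives the even-index sum: 2^31 = 2147483648.

2147483648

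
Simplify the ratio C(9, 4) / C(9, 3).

3/2

C(n,k+1)/C(n,k) = (n−k)/(k+1) = (9−3)/(3+1) = 6/4 = 3/2.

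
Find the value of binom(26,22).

14950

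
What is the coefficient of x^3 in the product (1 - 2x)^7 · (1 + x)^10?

Coefficient of x^3 = Σ_{j} C(7,j)·(-2)^j·C(10,3-j)·1^(3-j) for j from 0 to 3.
= 120 + (-630) + 840 + (-280) = 50.

50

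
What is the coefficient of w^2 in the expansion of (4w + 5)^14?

355468750000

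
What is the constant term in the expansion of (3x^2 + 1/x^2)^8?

General term: C(8,j)·(3x^2)^j·(1/x^2)^(8-j), with x-exponent 2j − 2(8−j) = 4j − 16.
Set 4j − 16 = 0: j = 4.
C(8,4) = 70; 3^4 = 81; 1^4 = 1.
Coefficient = 70 · 81 · 1 = 5670.

5670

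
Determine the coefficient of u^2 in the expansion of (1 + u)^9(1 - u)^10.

Coefficient of u^2 = Σ_{j} C(9,j)·1^j·C(10,2-j)·(-1)^(2-j) for j from 0 to 2.
= 45 + (-90) + 36 = -9.

-9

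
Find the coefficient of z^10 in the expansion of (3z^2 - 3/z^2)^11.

-29229255

General term: C(11,j)·(3z^2)^j·(-3/z^2)^(11-j), with z-exponent 2j − 2(11−j) = 4j − 22.
Set 4j − 22 = 10: j = 8.
C(11,8) = 165; 3^8 = 6561; (-3)^3 = -27.
Coefficient = 165 · 6561 · (-27) = -29229255.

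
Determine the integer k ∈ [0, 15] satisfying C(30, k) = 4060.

3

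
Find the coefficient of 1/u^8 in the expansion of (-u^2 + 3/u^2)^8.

20412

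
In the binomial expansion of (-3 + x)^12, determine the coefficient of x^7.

The general term is C(12,j)·(-3)^j·(x)^(12-j); the x^7 term has j = 5.
C(12,5) = 792.
Coefficient = C(12,5) · (-3)^5 = 792 · (-243) = -192456.

-192456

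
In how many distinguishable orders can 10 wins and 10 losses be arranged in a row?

Choose positions for the wins: C(20,10) = 184756.

184756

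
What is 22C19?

1540

C(22,19) = C(22,3) by symmetry.
C(22,3) = (22·21·20) / 3! = 9240 / 6 = 1540.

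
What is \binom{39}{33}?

C(39,33) = C(39,6) by symmetry.
C(39,6) = (39·38·37·36·35·34) / 6! = 2349088560 / 720 = 3262623.

3262623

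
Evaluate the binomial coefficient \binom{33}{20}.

573166440

C(33,20) = C(33,13) by symmetry.
C(33,13) = (33·32·31·30·29·28·27·26·25·24·23·22·21) / 13! = 3569119343741952000 / 6227020800 = 573166440.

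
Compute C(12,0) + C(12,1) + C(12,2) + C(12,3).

299

1 + 12 + 66 + 220 = 299.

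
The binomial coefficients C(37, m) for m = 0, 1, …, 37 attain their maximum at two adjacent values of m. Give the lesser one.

For odd n = 37, C(37,m) peaks at m = (n−1)/2 and (n+1)/2; the lesser is 18.

18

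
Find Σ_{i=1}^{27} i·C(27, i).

Since i·C(27,i) = 27·C(26,i−1), the sum is 27·2^26 = 27·67108864 = 1811939328.

1811939328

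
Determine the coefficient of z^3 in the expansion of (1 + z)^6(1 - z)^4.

Coefficient of z^3 = Σ_{j} C(6,j)·1^j·C(4,3-j)·(-1)^(3-j) for j from 0 to 3.
= (-4) + 36 + (-60) + 20 = -8.

-8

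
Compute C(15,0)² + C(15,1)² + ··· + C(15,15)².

By Vandermonde's identity, Σ C(15,k)² = C(30,15) = 155117520.

155117520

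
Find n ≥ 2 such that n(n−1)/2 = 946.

n(n−1)/2 = 946 ⇒ n(n−1) = 1892. Since 44·43 = 1892, n = 44.

44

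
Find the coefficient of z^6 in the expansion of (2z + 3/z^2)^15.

General term: C(15,j)·(2z)^j·(3/z^2)^(15-j), with z-exponent 1j − 2(15−j) = 3j − 30.
Set 3j − 30 = 6: j = 12.
C(15,12) = 455; 2^12 = 4096; 3^3 = 27.
Coefficient = 455 · 4096 · 27 = 50319360.

50319360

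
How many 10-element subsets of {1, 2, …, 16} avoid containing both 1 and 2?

All 10-subsets: C(16,10) = 8008. Those containing both fixed elements: C(14,8) = 3003.
8008 − 3003 = 5005.

5005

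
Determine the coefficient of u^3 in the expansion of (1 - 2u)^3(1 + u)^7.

Coefficient of u^3 = Σ_{j} C(3,j)·(-2)^j·C(7,3-j)·1^(3-j) for j from 0 to 3.
= 35 + (-126) + 84 + (-8) = -15.

-15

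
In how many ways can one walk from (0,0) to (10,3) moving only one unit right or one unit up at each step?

Each path is a sequence of 13 steps with 10 rights: C(13,10) = 286.

286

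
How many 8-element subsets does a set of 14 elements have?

3003

C(14,8) = C(14,6) by symmetry.
C(14,6) = (14·13·12·11·10·9) / 6! = 2162160 / 720 = 3003.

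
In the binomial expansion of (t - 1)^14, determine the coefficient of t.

-14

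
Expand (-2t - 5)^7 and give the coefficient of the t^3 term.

-175000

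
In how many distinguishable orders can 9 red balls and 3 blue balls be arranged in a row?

220

Choose positions for the red balls: C(12,9) = 220.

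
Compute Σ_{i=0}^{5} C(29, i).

146596

1 + 29 + 406 + 3654 + 23751 + 118755 = 146596.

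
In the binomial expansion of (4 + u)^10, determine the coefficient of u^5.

258048

The general term is C(10,j)·(4)^j·(u)^(10-j); the u^5 term has j = 5.
C(10,5) = 252.
Coefficient = C(10,5) · 4^5 = 252 · 1024 = 258048.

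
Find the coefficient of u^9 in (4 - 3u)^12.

-277136640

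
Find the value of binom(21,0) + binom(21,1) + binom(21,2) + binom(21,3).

1562

1 + 21 + 210 + 1330 = 1562.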